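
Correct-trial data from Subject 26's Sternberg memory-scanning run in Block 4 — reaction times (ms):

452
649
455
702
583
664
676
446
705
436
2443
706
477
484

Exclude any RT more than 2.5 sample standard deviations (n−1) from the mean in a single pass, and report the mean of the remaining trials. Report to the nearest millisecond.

n = 14, ΣRT = 9878, M = 705.571
Σ(x−M)² = 3407967.43; s = √(3407967.43/13) = 512.007
Cutoffs: 705.571 ± 2.5·512.007 → [-574.4, 1985.6]
Outside: 2443 → excluded.
Retained (n=13): Σ = 7435, mean = 7435/13 = 571.923

572 ms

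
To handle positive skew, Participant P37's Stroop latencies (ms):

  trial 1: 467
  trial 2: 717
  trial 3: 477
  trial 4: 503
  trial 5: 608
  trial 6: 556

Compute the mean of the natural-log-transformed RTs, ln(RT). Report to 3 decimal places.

6.307

ln(RT): 6.1463, 6.5751, 6.1675, 6.2206, 6.4102, 6.3208
Σ ln(RT) = 37.8405
Mean = 37.8405/6 = 6.30674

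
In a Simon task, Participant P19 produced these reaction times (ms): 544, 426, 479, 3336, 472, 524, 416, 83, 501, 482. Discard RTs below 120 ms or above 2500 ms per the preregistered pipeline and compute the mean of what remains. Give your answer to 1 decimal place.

480.5 ms

Excluded: 83, 3336
Retained (n=8): Σ = 3844
Mean = 3844/8 = 480.5000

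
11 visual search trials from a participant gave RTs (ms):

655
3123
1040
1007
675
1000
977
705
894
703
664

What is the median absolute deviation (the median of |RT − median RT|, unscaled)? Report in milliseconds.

189 ms

Sorted: 655, 664, 675, 703, 705, 894, 977, 1000, 1007, 1040, 3123 → median = 894
|x − 894|: 239, 2229, 146, 113, 219, 106, 83, 189, 0, 191, 230
Sorted deviations: 0, 83, 106, 113, 146, 189, 191, 219, 230, 239, 2229 → MAD = 189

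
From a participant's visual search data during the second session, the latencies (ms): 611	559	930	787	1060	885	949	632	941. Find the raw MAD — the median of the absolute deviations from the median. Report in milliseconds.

98 ms

Sorted: 559, 611, 632, 787, 885, 930, 941, 949, 1060 → median = 885
|x − 885|: 274, 326, 45, 98, 175, 0, 64, 253, 56
Sorted deviations: 0, 45, 56, 64, 98, 175, 253, 274, 326 → MAD = 98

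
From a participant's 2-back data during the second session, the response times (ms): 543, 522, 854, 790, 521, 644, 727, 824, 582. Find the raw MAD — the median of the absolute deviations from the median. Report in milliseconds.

122 ms

Sorted: 521, 522, 543, 582, 644, 727, 790, 824, 854 → median = 644
|x − 644|: 101, 122, 210, 146, 123, 0, 83, 180, 62
Sorted deviations: 0, 62, 83, 101, 122, 123, 146, 180, 210 → MAD = 122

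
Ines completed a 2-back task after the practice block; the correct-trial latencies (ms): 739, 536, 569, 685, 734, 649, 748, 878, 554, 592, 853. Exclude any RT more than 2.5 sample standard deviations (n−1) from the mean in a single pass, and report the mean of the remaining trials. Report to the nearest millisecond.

n = 11, ΣRT = 7537, M = 685.182
Σ(x−M)² = 137521.64; s = √(137521.64/10) = 117.270
Cutoffs: 685.182 ± 2.5·117.270 → [392.0, 978.4]
No RTs fall outside the cutoffs; all 11 retained. Mean = 7537/11 = 685.182

685 ms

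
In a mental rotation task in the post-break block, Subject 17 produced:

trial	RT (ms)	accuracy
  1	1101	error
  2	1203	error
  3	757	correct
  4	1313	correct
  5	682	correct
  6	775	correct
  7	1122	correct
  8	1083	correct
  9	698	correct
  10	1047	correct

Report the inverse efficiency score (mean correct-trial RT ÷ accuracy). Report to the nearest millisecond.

Correct trials (n=8): 757, 1313, 682, 775, 1122, 1083, 698, 1047
Mean correct RT = 7477/8 = 934.6250 ms
Proportion correct = 8/10
IES = 934.6250 / (8/10) = 1168.281 ms

1168 ms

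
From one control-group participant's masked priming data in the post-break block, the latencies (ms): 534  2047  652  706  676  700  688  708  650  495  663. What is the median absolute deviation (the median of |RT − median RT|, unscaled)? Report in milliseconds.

26 ms

Sorted: 495, 534, 650, 652, 663, 676, 688, 700, 706, 708, 2047 → median = 676
|x − 676|: 142, 1371, 24, 30, 0, 24, 12, 32, 26, 181, 13
Sorted deviations: 0, 12, 13, 24, 24, 26, 30, 32, 142, 181, 1371 → MAD = 26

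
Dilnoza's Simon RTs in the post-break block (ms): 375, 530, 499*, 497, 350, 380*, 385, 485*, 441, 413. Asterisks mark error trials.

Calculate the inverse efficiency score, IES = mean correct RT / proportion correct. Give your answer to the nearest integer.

610 ms

Correct trials (n=7): 375, 530, 497, 350, 385, 441, 413
Mean correct RT = 2991/7 = 427.2857 ms
Proportion correct = 7/10
IES = 427.2857 / (7/10) = 610.408 ms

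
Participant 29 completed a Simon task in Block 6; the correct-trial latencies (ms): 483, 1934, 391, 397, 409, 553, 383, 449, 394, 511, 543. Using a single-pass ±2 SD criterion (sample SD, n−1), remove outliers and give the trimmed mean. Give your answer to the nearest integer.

451 ms

n = 11, ΣRT = 6447, M = 586.091
Σ(x−M)² = 2038192.91; s = √(2038192.91/10) = 451.463
Cutoffs: 586.091 ± 2·451.463 → [-316.8, 1489.0]
Outside: 1934 → excluded.
Retained (n=10): Σ = 4513, mean = 4513/10 = 451.300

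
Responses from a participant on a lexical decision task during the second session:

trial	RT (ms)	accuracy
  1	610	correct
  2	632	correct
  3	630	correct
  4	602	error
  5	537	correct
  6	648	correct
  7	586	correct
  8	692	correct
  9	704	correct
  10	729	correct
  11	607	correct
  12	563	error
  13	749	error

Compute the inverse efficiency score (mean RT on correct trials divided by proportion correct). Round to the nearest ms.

Correct trials (n=10): 610, 632, 630, 537, 648, 586, 692, 704, 729, 607
Mean correct RT = 6375/10 = 637.5000 ms
Proportion correct = 10/13
IES = 637.5000 / (10/13) = 828.750 ms

829 ms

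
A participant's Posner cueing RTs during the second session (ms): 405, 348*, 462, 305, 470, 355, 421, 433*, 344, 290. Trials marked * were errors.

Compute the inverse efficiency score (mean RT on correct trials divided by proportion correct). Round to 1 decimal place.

Correct trials (n=8): 405, 462, 305, 470, 355, 421, 344, 290
Mean correct RT = 3052/8 = 381.5000 ms
Proportion correct = 8/10
IES = 381.5000 / (8/10) = 476.875 ms

476.9 ms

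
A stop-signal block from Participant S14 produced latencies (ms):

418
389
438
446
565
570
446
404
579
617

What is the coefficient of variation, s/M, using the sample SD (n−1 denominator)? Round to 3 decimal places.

0.175

n = 10, Σ = 4872, M = 487.2000
Σ(x−M)² = 65353.600; s = √(65353.600/9) = 85.2145
CV = 85.2145 / 487.2000 = 0.17491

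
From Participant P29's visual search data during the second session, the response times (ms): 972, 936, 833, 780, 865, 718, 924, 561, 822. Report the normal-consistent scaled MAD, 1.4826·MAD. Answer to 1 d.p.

Sorted: 561, 718, 780, 822, 833, 865, 924, 936, 972 → median = 833
|x − 833| sorted: 0, 11, 32, 53, 91, 103, 115, 139, 272 → MAD = 91
Robust SD ≈ 1.4826 × 91 = 134.917

134.9 ms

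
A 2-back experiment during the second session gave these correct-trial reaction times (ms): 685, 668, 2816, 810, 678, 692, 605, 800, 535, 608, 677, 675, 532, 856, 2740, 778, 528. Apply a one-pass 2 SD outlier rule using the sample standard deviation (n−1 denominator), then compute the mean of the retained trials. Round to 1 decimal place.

n = 17, ΣRT = 15683, M = 922.529
Σ(x−M)² = 7955220.24; s = √(7955220.24/16) = 705.125
Cutoffs: 922.529 ± 2·705.125 → [-487.7, 2332.8]
Outside: 2740, 2816 → excluded.
Retained (n=15): Σ = 10127, mean = 10127/15 = 675.133

675.1 ms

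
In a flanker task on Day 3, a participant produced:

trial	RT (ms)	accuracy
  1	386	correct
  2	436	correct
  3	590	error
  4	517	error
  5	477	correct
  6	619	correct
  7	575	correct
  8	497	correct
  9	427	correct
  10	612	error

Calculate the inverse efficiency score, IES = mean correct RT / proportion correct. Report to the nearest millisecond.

697 ms

Correct trials (n=7): 386, 436, 477, 619, 575, 497, 427
Mean correct RT = 3417/7 = 488.1429 ms
Proportion correct = 7/10
IES = 488.1429 / (7/10) = 697.347 ms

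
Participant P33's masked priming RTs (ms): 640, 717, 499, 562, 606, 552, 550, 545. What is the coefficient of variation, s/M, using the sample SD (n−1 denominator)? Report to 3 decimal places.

0.117

n = 8, Σ = 4671, M = 583.8750
Σ(x−M)² = 32718.875; s = √(32718.875/7) = 68.3676
CV = 68.3676 / 583.8750 = 0.11709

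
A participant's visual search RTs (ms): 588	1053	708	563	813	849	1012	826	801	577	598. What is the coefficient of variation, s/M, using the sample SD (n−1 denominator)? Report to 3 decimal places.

n = 11, Σ = 8388, M = 762.5455
Σ(x−M)² = 296878.727; s = √(296878.727/10) = 172.3017
CV = 172.3017 / 762.5455 = 0.22596

0.226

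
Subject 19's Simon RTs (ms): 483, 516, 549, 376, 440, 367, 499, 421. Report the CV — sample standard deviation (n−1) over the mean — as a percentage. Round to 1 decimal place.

n = 8, Σ = 3651, M = 456.3750
Σ(x−M)² = 30627.875; s = √(30627.875/7) = 66.1469
CV = 66.1469 / 456.3750 = 0.14494 = 14.494%

14.5%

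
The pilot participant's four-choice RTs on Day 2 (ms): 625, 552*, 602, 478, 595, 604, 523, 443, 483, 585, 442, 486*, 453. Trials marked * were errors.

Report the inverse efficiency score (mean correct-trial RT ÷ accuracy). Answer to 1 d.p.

Correct trials (n=11): 625, 602, 478, 595, 604, 523, 443, 483, 585, 442, 453
Mean correct RT = 5833/11 = 530.2727 ms
Proportion correct = 11/13
IES = 530.2727 / (11/13) = 626.686 ms

626.7 ms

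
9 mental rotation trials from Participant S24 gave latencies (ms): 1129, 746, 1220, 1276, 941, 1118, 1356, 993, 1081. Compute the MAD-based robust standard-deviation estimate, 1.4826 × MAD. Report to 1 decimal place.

Sorted: 746, 941, 993, 1081, 1118, 1129, 1220, 1276, 1356 → median = 1118
|x − 1118| sorted: 0, 11, 37, 102, 125, 158, 177, 238, 372 → MAD = 125
Robust SD ≈ 1.4826 × 125 = 185.325

185.3 ms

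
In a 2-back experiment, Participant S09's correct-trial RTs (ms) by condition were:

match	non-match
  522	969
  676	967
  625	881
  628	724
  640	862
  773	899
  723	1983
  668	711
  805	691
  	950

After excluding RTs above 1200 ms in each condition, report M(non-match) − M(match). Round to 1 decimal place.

non-match: exclude 1983
M(match) = 6060/9 = 673.333
M(non-match) = 7654/9 = 850.444
Difference = 850.444 − 673.333 = 177.111 ms

177.1 ms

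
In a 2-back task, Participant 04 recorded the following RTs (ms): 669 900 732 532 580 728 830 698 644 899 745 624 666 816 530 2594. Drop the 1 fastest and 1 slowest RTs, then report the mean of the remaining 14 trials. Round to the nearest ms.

Sorted: 530, 532, 580, 624, 644, 666, 669, 698, 728, 732, 745, 816, 830, 899, 900, 2594
Drop lowest 1 (530) and highest 1 (2594)
Remaining (n=14): Σ = 10063, mean = 10063/14 = 718.786

719 ms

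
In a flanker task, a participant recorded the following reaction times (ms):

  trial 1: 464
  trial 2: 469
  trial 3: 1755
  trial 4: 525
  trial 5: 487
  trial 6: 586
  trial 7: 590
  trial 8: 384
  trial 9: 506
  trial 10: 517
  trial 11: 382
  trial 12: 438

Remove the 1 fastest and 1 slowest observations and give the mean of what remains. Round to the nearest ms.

497 ms

Sorted: 382, 384, 438, 464, 469, 487, 506, 517, 525, 586, 590, 1755
Drop lowest 1 (382) and highest 1 (1755)
Remaining (n=10): Σ = 4966, mean = 4966/10 = 496.600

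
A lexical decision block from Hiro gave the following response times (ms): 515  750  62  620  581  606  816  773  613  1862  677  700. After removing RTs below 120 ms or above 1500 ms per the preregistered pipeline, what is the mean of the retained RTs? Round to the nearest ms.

665 ms

Excluded: 62, 1862
Retained (n=10): Σ = 6651
Mean = 6651/10 = 665.1000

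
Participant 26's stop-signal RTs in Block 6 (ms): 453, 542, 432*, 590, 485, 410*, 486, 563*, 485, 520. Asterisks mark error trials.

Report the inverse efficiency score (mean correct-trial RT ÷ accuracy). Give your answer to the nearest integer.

727 ms

Correct trials (n=7): 453, 542, 590, 485, 486, 485, 520
Mean correct RT = 3561/7 = 508.7143 ms
Proportion correct = 7/10
IES = 508.7143 / (7/10) = 726.735 ms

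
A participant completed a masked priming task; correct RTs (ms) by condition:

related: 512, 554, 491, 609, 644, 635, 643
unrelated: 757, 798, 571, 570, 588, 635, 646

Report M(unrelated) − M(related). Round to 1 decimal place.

M(related) = 4088/7 = 584.000
M(unrelated) = 4565/7 = 652.143
Difference = 652.143 − 584.000 = 68.143 ms

68.1 ms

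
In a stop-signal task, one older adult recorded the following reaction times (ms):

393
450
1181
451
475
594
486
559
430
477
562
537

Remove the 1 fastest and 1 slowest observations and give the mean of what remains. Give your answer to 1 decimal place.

Sorted: 393, 430, 450, 451, 475, 477, 486, 537, 559, 562, 594, 1181
Drop lowest 1 (393) and highest 1 (1181)
Remaining (n=10): Σ = 5021, mean = 5021/10 = 502.100

502.1 ms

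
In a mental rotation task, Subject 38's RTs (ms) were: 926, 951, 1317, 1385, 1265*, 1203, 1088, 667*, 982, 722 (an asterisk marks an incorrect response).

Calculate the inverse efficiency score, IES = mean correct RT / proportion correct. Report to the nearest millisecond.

Correct trials (n=8): 926, 951, 1317, 1385, 1203, 1088, 982, 722
Mean correct RT = 8574/8 = 1071.7500 ms
Proportion correct = 8/10
IES = 1071.7500 / (8/10) = 1339.688 ms

1340 ms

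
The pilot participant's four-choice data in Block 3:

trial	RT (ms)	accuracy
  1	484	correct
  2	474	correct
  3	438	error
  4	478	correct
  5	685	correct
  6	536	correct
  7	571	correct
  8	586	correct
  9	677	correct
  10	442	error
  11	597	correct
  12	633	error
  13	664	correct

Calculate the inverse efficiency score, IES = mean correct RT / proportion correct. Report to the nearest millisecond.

Correct trials (n=10): 484, 474, 478, 685, 536, 571, 586, 677, 597, 664
Mean correct RT = 5752/10 = 575.2000 ms
Proportion correct = 10/13
IES = 575.2000 / (10/13) = 747.760 ms

748 ms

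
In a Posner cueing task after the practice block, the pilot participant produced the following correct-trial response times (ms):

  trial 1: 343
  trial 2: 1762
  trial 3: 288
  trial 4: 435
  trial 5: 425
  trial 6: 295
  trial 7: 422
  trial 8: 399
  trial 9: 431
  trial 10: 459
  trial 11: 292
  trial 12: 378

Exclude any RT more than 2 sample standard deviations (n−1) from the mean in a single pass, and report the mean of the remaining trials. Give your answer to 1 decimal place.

n = 12, ΣRT = 5929, M = 494.083
Σ(x−M)² = 1794566.92; s = √(1794566.92/11) = 403.909
Cutoffs: 494.083 ± 2·403.909 → [-313.7, 1301.9]
Outside: 1762 → excluded.
Retained (n=11): Σ = 4167, mean = 4167/11 = 378.818

378.8 ms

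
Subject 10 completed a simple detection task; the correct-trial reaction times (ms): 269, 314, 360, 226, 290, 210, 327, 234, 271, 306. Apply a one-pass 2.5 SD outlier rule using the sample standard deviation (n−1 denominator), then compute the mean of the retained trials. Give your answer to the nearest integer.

n = 10, ΣRT = 2807, M = 280.700
Σ(x−M)² = 20670.10; s = √(20670.10/9) = 47.924
Cutoffs: 280.700 ± 2.5·47.924 → [160.9, 400.5]
No RTs fall outside the cutoffs; all 10 retained. Mean = 2807/10 = 280.700

281 ms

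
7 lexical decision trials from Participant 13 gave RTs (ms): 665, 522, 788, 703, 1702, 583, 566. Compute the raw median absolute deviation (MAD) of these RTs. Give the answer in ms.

99 ms

Sorted: 522, 566, 583, 665, 703, 788, 1702 → median = 665
|x − 665|: 0, 143, 123, 38, 1037, 82, 99
Sorted deviations: 0, 38, 82, 99, 123, 143, 1037 → MAD = 99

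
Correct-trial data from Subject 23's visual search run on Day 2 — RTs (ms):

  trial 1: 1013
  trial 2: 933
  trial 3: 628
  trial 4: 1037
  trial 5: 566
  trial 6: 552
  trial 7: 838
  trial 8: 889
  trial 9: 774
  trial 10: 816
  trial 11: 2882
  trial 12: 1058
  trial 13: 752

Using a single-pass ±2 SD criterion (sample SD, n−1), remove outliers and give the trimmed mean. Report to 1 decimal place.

821.3 ms

n = 13, ΣRT = 12738, M = 979.846
Σ(x−M)² = 4258479.69; s = √(4258479.69/12) = 595.712
Cutoffs: 979.846 ± 2·595.712 → [-211.6, 2171.3]
Outside: 2882 → excluded.
Retained (n=12): Σ = 9856, mean = 9856/12 = 821.333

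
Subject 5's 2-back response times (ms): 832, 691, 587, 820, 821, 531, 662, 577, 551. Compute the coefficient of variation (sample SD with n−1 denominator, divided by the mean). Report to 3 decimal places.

n = 9, Σ = 6072, M = 674.6667
Σ(x−M)² = 120874.000; s = √(120874.000/8) = 122.9197
CV = 122.9197 / 674.6667 = 0.18219

0.182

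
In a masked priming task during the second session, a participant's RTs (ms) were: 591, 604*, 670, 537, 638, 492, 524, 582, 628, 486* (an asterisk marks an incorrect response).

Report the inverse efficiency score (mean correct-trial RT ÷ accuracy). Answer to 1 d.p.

Correct trials (n=8): 591, 670, 537, 638, 492, 524, 582, 628
Mean correct RT = 4662/8 = 582.7500 ms
Proportion correct = 8/10
IES = 582.7500 / (8/10) = 728.438 ms

728.4 ms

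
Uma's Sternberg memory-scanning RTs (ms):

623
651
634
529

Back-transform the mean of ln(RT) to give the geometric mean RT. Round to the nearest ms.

ln(RT): 6.4345, 6.4785, 6.4520, 6.2710
Mean ln(RT) = 25.6361/4 = 6.40902
Geometric mean = exp(6.40902) = 607.30 ms

607 ms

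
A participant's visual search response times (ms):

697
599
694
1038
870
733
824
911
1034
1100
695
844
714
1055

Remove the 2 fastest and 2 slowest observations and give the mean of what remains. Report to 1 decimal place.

Sorted: 599, 694, 695, 697, 714, 733, 824, 844, 870, 911, 1034, 1038, 1055, 1100
Drop lowest 2 (599, 694) and highest 2 (1055, 1100)
Remaining (n=10): Σ = 8360, mean = 8360/10 = 836.000

836.0 ms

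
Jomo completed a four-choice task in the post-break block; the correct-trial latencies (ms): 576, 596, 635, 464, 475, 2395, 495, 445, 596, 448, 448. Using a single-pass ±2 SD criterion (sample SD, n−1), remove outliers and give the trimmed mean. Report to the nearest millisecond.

n = 11, ΣRT = 7573, M = 688.455
Σ(x−M)² = 3253170.73; s = √(3253170.73/10) = 570.366
Cutoffs: 688.455 ± 2·570.366 → [-452.3, 1829.2]
Outside: 2395 → excluded.
Retained (n=10): Σ = 5178, mean = 5178/10 = 517.800

518 ms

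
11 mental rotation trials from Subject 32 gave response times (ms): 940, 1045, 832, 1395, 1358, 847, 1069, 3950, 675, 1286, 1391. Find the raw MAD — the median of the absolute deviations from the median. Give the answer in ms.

237 ms

Sorted: 675, 832, 847, 940, 1045, 1069, 1286, 1358, 1391, 1395, 3950 → median = 1069
|x − 1069|: 129, 24, 237, 326, 289, 222, 0, 2881, 394, 217, 322
Sorted deviations: 0, 24, 129, 217, 222, 237, 289, 322, 326, 394, 2881 → MAD = 237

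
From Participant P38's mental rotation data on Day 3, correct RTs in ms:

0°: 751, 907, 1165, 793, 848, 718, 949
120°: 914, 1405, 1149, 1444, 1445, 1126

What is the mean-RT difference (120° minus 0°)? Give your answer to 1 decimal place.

371.3 ms

M(0°) = 6131/7 = 875.857
M(120°) = 7483/6 = 1247.167
Difference = 1247.167 − 875.857 = 371.310 ms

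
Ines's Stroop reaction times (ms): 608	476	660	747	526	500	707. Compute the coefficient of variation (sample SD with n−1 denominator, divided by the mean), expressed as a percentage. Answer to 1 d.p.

17.6%

n = 7, Σ = 4224, M = 603.4286
Σ(x−M)² = 67491.714; s = √(67491.714/6) = 106.0595
CV = 106.0595 / 603.4286 = 0.17576 = 17.576%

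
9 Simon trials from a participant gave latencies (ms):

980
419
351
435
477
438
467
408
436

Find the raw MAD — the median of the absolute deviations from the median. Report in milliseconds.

28 ms

Sorted: 351, 408, 419, 435, 436, 438, 467, 477, 980 → median = 436
|x − 436|: 544, 17, 85, 1, 41, 2, 31, 28, 0
Sorted deviations: 0, 1, 2, 17, 28, 31, 41, 85, 544 → MAD = 28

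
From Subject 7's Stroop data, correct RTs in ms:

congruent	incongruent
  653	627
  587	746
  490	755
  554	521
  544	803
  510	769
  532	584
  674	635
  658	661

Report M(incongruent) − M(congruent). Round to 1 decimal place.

99.9 ms

M(congruent) = 5202/9 = 578.000
M(incongruent) = 6101/9 = 677.889
Difference = 677.889 − 578.000 = 99.889 ms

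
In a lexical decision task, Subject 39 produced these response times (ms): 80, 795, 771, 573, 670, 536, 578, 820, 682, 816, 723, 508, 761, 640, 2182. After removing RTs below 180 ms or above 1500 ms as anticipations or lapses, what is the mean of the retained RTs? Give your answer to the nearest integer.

683 ms

Excluded: 80, 2182
Retained (n=13): Σ = 8873
Mean = 8873/13 = 682.5385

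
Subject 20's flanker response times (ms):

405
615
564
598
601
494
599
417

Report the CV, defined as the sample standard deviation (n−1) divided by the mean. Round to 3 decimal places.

n = 8, Σ = 4293, M = 536.6250
Σ(x−M)² = 52145.875; s = √(52145.875/7) = 86.3100
CV = 86.3100 / 536.6250 = 0.16084

0.161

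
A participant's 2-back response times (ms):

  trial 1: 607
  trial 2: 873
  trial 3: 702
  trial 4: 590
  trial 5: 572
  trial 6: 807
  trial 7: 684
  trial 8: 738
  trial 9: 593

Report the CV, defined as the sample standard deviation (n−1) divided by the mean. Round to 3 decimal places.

n = 9, Σ = 6166, M = 685.1111
Σ(x−M)² = 89668.889; s = √(89668.889/8) = 105.8707
CV = 105.8707 / 685.1111 = 0.15453

0.155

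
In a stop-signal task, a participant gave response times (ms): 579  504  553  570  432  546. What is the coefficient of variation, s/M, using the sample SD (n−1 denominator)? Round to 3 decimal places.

n = 6, Σ = 3184, M = 530.6667
Σ(x−M)² = 15063.333; s = √(15063.333/5) = 54.8878
CV = 54.8878 / 530.6667 = 0.10343

0.103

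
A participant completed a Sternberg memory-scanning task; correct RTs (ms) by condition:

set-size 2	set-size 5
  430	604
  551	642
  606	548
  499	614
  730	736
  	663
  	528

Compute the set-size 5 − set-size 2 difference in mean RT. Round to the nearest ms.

M(set-size 2) = 2816/5 = 563.200
M(set-size 5) = 4335/7 = 619.286
Difference = 619.286 − 563.200 = 56.086 ms

56 ms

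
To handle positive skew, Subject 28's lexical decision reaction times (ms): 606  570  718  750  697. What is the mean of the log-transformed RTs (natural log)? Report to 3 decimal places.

ln(RT): 6.4069, 6.3456, 6.5765, 6.6201, 6.5468
Σ ln(RT) = 32.4958
Mean = 32.4958/5 = 6.49917

6.499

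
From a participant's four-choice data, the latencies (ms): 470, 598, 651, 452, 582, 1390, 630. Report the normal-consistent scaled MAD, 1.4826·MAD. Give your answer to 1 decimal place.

78.6 ms

Sorted: 452, 470, 582, 598, 630, 651, 1390 → median = 598
|x − 598| sorted: 0, 16, 32, 53, 128, 146, 792 → MAD = 53
Robust SD ≈ 1.4826 × 53 = 78.578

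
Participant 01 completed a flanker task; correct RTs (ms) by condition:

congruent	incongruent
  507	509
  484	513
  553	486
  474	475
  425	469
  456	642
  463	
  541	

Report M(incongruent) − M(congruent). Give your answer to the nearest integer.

M(congruent) = 3903/8 = 487.875
M(incongruent) = 3094/6 = 515.667
Difference = 515.667 − 487.875 = 27.792 ms

28 ms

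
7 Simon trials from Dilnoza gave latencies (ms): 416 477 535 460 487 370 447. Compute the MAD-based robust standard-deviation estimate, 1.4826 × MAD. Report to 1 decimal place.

40.0 ms

Sorted: 370, 416, 447, 460, 477, 487, 535 → median = 460
|x − 460| sorted: 0, 13, 17, 27, 44, 75, 90 → MAD = 27
Robust SD ≈ 1.4826 × 27 = 40.030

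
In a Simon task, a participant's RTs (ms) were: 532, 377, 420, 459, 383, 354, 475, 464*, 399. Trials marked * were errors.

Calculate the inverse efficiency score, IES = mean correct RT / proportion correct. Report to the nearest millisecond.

478 ms

Correct trials (n=8): 532, 377, 420, 459, 383, 354, 475, 399
Mean correct RT = 3399/8 = 424.8750 ms
Proportion correct = 8/9
IES = 424.8750 / (8/9) = 477.984 ms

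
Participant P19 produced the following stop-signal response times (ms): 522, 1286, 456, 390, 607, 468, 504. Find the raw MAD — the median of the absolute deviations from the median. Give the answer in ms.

Sorted: 390, 456, 468, 504, 522, 607, 1286 → median = 504
|x − 504|: 18, 782, 48, 114, 103, 36, 0
Sorted deviations: 0, 18, 36, 48, 103, 114, 782 → MAD = 48

48 ms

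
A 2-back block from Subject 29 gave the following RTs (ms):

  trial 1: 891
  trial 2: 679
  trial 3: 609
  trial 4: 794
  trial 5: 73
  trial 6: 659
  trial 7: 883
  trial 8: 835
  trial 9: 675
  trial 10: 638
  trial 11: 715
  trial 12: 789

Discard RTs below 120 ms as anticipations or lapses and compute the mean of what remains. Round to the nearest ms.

742 ms

Excluded: 73
Retained (n=11): Σ = 8167
Mean = 8167/11 = 742.4545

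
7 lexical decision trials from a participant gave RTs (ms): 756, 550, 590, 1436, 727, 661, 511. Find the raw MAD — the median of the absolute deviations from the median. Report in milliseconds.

95 ms

Sorted: 511, 550, 590, 661, 727, 756, 1436 → median = 661
|x − 661|: 95, 111, 71, 775, 66, 0, 150
Sorted deviations: 0, 66, 71, 95, 111, 150, 775 → MAD = 95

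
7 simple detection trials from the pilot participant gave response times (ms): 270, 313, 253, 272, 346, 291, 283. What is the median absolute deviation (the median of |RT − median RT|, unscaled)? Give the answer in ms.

Sorted: 253, 270, 272, 283, 291, 313, 346 → median = 283
|x − 283|: 13, 30, 30, 11, 63, 8, 0
Sorted deviations: 0, 8, 11, 13, 30, 30, 63 → MAD = 13

13 ms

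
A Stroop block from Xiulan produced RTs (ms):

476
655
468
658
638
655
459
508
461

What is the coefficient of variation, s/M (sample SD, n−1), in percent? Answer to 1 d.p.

n = 9, Σ = 4978, M = 553.1111
Σ(x−M)² = 71536.889; s = √(71536.889/8) = 94.5627
CV = 94.5627 / 553.1111 = 0.17097 = 17.097%

17.1%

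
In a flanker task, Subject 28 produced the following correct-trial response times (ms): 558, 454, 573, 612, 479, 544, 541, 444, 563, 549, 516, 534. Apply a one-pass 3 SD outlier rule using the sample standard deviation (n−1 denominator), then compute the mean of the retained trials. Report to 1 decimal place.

530.6 ms

n = 12, ΣRT = 6367, M = 530.583
Σ(x−M)² = 27104.92; s = √(27104.92/11) = 49.640
Cutoffs: 530.583 ± 3·49.640 → [381.7, 679.5]
No RTs fall outside the cutoffs; all 12 retained. Mean = 6367/12 = 530.583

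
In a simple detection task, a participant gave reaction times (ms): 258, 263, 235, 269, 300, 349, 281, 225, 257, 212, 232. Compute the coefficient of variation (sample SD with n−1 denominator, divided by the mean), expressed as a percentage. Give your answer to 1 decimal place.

14.8%

n = 11, Σ = 2881, M = 261.9091
Σ(x−M)² = 14962.909; s = √(14962.909/10) = 38.6819
CV = 38.6819 / 261.9091 = 0.14769 = 14.769%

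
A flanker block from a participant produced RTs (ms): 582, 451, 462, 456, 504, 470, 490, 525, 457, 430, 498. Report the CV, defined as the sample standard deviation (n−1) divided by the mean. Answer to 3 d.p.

0.088

n = 11, Σ = 5325, M = 484.0909
Σ(x−M)² = 18114.909; s = √(18114.909/10) = 42.5616
CV = 42.5616 / 484.0909 = 0.08792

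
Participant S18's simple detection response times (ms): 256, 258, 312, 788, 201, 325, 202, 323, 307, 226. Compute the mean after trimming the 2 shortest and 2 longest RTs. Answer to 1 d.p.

280.3 ms

Sorted: 201, 202, 226, 256, 258, 307, 312, 323, 325, 788
Drop lowest 2 (201, 202) and highest 2 (325, 788)
Remaining (n=6): Σ = 1682, mean = 1682/6 = 280.333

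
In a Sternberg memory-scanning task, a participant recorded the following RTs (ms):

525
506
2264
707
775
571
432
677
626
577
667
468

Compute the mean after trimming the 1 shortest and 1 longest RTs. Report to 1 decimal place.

609.9 ms

Sorted: 432, 468, 506, 525, 571, 577, 626, 667, 677, 707, 775, 2264
Drop lowest 1 (432) and highest 1 (2264)
Remaining (n=10): Σ = 6099, mean = 6099/10 = 609.900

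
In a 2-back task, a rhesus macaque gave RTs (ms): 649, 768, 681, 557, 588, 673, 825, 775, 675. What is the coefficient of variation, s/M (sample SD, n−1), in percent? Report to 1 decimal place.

n = 9, Σ = 6191, M = 687.8889
Σ(x−M)² = 61862.889; s = √(61862.889/8) = 87.9367
CV = 87.9367 / 687.8889 = 0.12784 = 12.784%

12.8%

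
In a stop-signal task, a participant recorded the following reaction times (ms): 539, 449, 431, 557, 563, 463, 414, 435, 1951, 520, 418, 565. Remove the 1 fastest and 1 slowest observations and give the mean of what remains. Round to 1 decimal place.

494.0 ms

Sorted: 414, 418, 431, 435, 449, 463, 520, 539, 557, 563, 565, 1951
Drop lowest 1 (414) and highest 1 (1951)
Remaining (n=10): Σ = 4940, mean = 4940/10 = 494.000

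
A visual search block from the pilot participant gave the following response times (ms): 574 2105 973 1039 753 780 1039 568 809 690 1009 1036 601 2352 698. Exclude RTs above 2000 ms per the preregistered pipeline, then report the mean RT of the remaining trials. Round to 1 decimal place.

Excluded: 2105, 2352
Retained (n=13): Σ = 10569
Mean = 10569/13 = 813.0000

813.0 ms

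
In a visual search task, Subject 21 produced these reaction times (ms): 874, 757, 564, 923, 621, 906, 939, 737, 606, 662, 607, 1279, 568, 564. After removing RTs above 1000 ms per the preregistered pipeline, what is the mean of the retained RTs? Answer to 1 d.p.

Excluded: 1279
Retained (n=13): Σ = 9328
Mean = 9328/13 = 717.5385

717.5 ms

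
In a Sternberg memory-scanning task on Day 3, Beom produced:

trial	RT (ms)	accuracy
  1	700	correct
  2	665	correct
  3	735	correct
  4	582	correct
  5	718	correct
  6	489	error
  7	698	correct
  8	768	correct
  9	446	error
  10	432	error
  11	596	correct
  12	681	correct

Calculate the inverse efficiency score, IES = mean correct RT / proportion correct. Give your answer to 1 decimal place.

Correct trials (n=9): 700, 665, 735, 582, 718, 698, 768, 596, 681
Mean correct RT = 6143/9 = 682.5556 ms
Proportion correct = 9/12
IES = 682.5556 / (9/12) = 910.074 ms

910.1 ms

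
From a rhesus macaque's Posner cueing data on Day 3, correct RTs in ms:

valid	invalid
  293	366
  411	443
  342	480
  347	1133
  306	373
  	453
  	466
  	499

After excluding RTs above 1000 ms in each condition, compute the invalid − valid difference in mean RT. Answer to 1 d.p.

invalid: exclude 1133
M(valid) = 1699/5 = 339.800
M(invalid) = 3080/7 = 440.000
Difference = 440.000 − 339.800 = 100.200 ms

100.2 ms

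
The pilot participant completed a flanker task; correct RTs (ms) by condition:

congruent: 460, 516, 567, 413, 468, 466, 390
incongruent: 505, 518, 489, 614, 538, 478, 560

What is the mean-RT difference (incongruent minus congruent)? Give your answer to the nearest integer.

M(congruent) = 3280/7 = 468.571
M(incongruent) = 3702/7 = 528.857
Difference = 528.857 − 468.571 = 60.286 ms

60 ms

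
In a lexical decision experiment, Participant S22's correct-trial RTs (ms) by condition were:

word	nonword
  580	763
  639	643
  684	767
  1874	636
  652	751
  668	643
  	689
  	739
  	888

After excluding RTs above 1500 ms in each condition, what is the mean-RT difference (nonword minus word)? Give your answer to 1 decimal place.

word: exclude 1874
M(word) = 3223/5 = 644.600
M(nonword) = 6519/9 = 724.333
Difference = 724.333 − 644.600 = 79.733 ms

79.7 ms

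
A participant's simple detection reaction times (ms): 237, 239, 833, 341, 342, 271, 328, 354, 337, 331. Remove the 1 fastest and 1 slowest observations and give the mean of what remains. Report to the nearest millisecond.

318 ms

Sorted: 237, 239, 271, 328, 331, 337, 341, 342, 354, 833
Drop lowest 1 (237) and highest 1 (833)
Remaining (n=8): Σ = 2543, mean = 2543/8 = 317.875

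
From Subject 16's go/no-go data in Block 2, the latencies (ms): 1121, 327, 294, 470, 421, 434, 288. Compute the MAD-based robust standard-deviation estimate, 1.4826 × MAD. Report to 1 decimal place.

139.4 ms

Sorted: 288, 294, 327, 421, 434, 470, 1121 → median = 421
|x − 421| sorted: 0, 13, 49, 94, 127, 133, 700 → MAD = 94
Robust SD ≈ 1.4826 × 94 = 139.364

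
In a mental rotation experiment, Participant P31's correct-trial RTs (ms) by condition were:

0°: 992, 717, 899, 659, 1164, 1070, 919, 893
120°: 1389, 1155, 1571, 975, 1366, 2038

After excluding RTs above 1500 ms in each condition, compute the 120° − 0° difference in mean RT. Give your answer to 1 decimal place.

307.1 ms

120°: exclude 1571, 2038
M(0°) = 7313/8 = 914.125
M(120°) = 4885/4 = 1221.250
Difference = 1221.250 − 914.125 = 307.125 ms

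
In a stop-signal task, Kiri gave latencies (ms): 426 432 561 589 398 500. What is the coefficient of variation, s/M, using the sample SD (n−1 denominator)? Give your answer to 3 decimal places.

n = 6, Σ = 2906, M = 484.3333
Σ(x−M)² = 30673.333; s = √(30673.333/5) = 78.3241
CV = 78.3241 / 484.3333 = 0.16172

0.162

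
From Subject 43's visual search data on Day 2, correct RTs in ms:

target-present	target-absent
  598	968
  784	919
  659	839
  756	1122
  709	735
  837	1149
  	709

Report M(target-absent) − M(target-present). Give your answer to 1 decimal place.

196.3 ms

M(target-present) = 4343/6 = 723.833
M(target-absent) = 6441/7 = 920.143
Difference = 920.143 − 723.833 = 196.310 ms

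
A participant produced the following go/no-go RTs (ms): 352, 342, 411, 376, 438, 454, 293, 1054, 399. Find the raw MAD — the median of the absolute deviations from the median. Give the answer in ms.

Sorted: 293, 342, 352, 376, 399, 411, 438, 454, 1054 → median = 399
|x − 399|: 47, 57, 12, 23, 39, 55, 106, 655, 0
Sorted deviations: 0, 12, 23, 39, 47, 55, 57, 106, 655 → MAD = 47

47 ms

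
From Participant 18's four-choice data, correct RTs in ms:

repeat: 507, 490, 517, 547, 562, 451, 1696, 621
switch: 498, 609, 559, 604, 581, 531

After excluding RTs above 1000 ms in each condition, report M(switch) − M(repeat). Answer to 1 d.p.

repeat: exclude 1696
M(repeat) = 3695/7 = 527.857
M(switch) = 3382/6 = 563.667
Difference = 563.667 − 527.857 = 35.810 ms

35.8 ms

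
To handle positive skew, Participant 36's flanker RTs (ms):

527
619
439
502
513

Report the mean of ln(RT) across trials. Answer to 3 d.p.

ln(RT): 6.2672, 6.4281, 6.0845, 6.2186, 6.2403
Σ ln(RT) = 31.2387
Mean = 31.2387/5 = 6.24774

6.248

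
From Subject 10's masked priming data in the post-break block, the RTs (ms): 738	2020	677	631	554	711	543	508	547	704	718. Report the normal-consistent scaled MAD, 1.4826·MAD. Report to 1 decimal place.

90.4 ms

Sorted: 508, 543, 547, 554, 631, 677, 704, 711, 718, 738, 2020 → median = 677
|x − 677| sorted: 0, 27, 34, 41, 46, 61, 123, 130, 134, 169, 1343 → MAD = 61
Robust SD ≈ 1.4826 × 61 = 90.439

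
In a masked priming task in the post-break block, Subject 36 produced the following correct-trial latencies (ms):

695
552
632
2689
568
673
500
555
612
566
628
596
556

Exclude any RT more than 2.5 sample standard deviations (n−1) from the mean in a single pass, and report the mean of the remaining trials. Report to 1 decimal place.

594.4 ms

n = 13, ΣRT = 9822, M = 755.538
Σ(x−M)² = 4084189.23; s = √(4084189.23/12) = 583.394
Cutoffs: 755.538 ± 2.5·583.394 → [-702.9, 2214.0]
Outside: 2689 → excluded.
Retained (n=12): Σ = 7133, mean = 7133/12 = 594.417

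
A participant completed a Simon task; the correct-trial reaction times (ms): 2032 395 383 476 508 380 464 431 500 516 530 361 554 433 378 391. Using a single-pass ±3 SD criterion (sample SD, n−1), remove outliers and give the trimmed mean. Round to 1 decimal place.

446.7 ms

n = 16, ΣRT = 8732, M = 545.750
Σ(x−M)² = 2413993.00; s = √(2413993.00/15) = 401.164
Cutoffs: 545.750 ± 3·401.164 → [-657.7, 1749.2]
Outside: 2032 → excluded.
Retained (n=15): Σ = 6700, mean = 6700/15 = 446.667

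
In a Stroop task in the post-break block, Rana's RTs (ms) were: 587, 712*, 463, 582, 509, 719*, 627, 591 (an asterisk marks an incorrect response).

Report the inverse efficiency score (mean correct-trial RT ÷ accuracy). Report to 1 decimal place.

Correct trials (n=6): 587, 463, 582, 509, 627, 591
Mean correct RT = 3359/6 = 559.8333 ms
Proportion correct = 6/8
IES = 559.8333 / (6/8) = 746.444 ms

746.4 ms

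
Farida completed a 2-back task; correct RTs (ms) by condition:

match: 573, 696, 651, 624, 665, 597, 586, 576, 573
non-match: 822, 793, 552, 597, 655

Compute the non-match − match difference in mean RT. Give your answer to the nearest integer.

68 ms

M(match) = 5541/9 = 615.667
M(non-match) = 3419/5 = 683.800
Difference = 683.800 − 615.667 = 68.133 ms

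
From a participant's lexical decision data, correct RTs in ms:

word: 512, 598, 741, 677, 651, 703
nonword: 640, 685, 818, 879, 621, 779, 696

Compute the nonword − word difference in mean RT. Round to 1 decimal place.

84.1 ms

M(word) = 3882/6 = 647.000
M(nonword) = 5118/7 = 731.143
Difference = 731.143 − 647.000 = 84.143 ms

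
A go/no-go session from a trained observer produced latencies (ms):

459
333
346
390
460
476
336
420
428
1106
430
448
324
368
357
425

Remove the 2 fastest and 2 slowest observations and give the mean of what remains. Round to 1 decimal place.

Sorted: 324, 333, 336, 346, 357, 368, 390, 420, 425, 428, 430, 448, 459, 460, 476, 1106
Drop lowest 2 (324, 333) and highest 2 (476, 1106)
Remaining (n=12): Σ = 4867, mean = 4867/12 = 405.583

405.6 ms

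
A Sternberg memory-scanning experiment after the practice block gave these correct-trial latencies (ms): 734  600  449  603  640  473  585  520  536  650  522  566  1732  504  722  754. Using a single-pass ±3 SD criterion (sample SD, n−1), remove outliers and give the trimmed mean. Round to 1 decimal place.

n = 16, ΣRT = 10590, M = 661.875
Σ(x−M)² = 1346939.75; s = √(1346939.75/15) = 299.660
Cutoffs: 661.875 ± 3·299.660 → [-237.1, 1560.9]
Outside: 1732 → excluded.
Retained (n=15): Σ = 8858, mean = 8858/15 = 590.533

590.5 ms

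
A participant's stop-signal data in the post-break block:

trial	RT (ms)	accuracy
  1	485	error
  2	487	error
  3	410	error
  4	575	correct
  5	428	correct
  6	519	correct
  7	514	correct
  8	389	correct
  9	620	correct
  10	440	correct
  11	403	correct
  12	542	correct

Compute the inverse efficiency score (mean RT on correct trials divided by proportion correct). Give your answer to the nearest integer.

656 ms

Correct trials (n=9): 575, 428, 519, 514, 389, 620, 440, 403, 542
Mean correct RT = 4430/9 = 492.2222 ms
Proportion correct = 9/12
IES = 492.2222 / (9/12) = 656.296 ms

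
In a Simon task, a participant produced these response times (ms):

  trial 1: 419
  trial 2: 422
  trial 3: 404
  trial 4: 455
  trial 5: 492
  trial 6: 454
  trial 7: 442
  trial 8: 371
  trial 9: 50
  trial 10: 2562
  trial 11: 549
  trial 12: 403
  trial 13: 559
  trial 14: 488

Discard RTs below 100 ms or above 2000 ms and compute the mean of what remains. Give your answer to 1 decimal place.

Excluded: 50, 2562
Retained (n=12): Σ = 5458
Mean = 5458/12 = 454.8333

454.8 ms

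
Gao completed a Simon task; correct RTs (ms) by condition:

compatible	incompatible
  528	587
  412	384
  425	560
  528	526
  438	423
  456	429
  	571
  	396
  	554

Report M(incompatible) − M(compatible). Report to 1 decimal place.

M(compatible) = 2787/6 = 464.500
M(incompatible) = 4430/9 = 492.222
Difference = 492.222 − 464.500 = 27.722 ms

27.7 ms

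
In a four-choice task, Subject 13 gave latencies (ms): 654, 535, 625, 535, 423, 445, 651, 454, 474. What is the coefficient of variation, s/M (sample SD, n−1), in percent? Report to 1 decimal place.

17.1%

n = 9, Σ = 4796, M = 532.8889
Σ(x−M)² = 66602.889; s = √(66602.889/8) = 91.2434
CV = 91.2434 / 532.8889 = 0.17122 = 17.122%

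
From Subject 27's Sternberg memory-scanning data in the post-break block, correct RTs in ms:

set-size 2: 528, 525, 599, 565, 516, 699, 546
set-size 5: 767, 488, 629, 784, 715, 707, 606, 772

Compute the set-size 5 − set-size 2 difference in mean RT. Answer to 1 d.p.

115.2 ms

M(set-size 2) = 3978/7 = 568.286
M(set-size 5) = 5468/8 = 683.500
Difference = 683.500 − 568.286 = 115.214 ms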